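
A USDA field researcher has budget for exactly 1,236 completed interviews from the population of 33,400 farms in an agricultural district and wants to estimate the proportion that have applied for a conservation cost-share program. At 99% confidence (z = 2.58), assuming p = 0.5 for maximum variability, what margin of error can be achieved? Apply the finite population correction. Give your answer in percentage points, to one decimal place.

Finite-population factor: (N−n)/(N−1) = (33400−1236)/(33400−1) = 0.9630.
SE(p̂) = √[p(1−p)/n · (N−n)/(N−1)] = √[0.2500/1236 × 0.9630] = 0.01396.
E = z × SE = 2.58 × 0.01396 = 0.03601 ≈ 3.6 percentage points.

3.6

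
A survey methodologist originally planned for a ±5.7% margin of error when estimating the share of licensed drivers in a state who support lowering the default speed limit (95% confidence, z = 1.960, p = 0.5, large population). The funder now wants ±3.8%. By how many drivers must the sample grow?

At ±5.7%: n = 1.960² × 0.2500 / 0.057² ≈ 295.60 → 296.
At ±3.8%: n = 1.960² × 0.2500 / 0.038² ≈ 665.10 → 666.
Additional respondents: 666 − 296 = 370.

370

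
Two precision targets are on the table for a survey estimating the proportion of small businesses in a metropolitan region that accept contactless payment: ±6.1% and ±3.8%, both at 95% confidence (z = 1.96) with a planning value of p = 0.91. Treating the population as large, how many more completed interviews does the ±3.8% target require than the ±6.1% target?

133

At ±6.1%: n = 1.96² × 0.0819 / 0.061² ≈ 84.55 → 85.
At ±3.8%: n = 1.96² × 0.0819 / 0.038² ≈ 217.89 → 218.
Additional respondents: 218 − 85 = 133.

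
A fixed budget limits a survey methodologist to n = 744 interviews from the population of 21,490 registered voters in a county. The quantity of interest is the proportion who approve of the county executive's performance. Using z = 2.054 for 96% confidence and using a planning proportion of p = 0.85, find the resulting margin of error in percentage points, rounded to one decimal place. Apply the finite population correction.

2.6

Finite-population factor: (N−n)/(N−1) = (21490−744)/(21490−1) = 0.9654.
SE(p̂) = √[p(1−p)/n · (N−n)/(N−1)] = √[0.1275/744 × 0.9654] = 0.01286.
E = z × SE = 2.054 × 0.01286 = 0.02642 ≈ 2.6 percentage points.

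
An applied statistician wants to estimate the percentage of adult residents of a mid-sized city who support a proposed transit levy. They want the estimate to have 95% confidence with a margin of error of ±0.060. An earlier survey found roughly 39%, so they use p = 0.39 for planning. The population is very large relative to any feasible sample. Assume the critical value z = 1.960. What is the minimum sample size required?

254

With p = 0.39, p(1−p) = 0.2379.
n = z²·p(1−p)/E² = 1.960² × 0.2379 / 0.060² = 3.8416 × 0.2379 / 0.003600 ≈ 253.87.
Rounding up gives n = 254.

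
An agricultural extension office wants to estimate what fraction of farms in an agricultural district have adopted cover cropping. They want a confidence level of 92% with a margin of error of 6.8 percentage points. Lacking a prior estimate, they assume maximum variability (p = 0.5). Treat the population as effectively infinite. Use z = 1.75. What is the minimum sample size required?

166

With p = 0.5, p(1−p) = 0.25.
n = z²·p(1−p)/E² = 1.75² × 0.2500 / 0.068² = 3.0625 × 0.2500 / 0.004624 ≈ 165.58.
Rounding up gives n = 166.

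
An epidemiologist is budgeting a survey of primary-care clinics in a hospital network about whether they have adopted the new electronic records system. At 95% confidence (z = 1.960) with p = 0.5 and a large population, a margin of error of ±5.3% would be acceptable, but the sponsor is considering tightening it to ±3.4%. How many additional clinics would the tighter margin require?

At ±5.3%: n = 1.960² × 0.2500 / 0.053² ≈ 341.90 → 342.
At ±3.4%: n = 1.960² × 0.2500 / 0.034² ≈ 830.80 → 831.
Additional respondents: 831 − 342 = 489.

489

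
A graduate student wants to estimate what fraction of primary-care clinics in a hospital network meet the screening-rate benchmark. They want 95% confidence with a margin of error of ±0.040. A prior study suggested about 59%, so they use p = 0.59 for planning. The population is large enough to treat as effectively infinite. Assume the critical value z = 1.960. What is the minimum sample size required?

With p = 0.59, p(1−p) = 0.2419.
n = z²·p(1−p)/E² = 1.960² × 0.2419 / 0.040² = 3.8416 × 0.2419 / 0.001600 ≈ 580.80.
Rounding up gives n = 581.

581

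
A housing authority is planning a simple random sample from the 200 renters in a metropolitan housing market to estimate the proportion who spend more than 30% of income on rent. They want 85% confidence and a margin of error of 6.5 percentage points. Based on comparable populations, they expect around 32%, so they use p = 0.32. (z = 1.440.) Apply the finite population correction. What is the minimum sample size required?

Unadjusted: n₀ = 1.440² × 0.32 × 0.68 / 0.065² ≈ 106.80, so n₀ = 107.
Finite population correction with N = 200: n = n₀ / (1 + (n₀−1)/N) = 107 / (1 + 106/200) = 107 / 1.5300 ≈ 69.93.
Rounding up, n = 70.

70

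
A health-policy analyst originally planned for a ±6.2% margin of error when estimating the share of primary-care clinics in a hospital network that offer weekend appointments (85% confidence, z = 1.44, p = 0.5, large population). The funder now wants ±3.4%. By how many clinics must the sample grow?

At ±6.2%: n = 1.44² × 0.2500 / 0.062² ≈ 134.86 → 135.
At ±3.4%: n = 1.44² × 0.2500 / 0.034² ≈ 448.44 → 449.
Additional respondents: 449 − 135 = 314.

314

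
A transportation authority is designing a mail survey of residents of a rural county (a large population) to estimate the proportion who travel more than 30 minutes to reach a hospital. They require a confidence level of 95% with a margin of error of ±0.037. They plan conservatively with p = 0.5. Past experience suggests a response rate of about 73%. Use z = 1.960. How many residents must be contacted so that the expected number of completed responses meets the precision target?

962

Completed interviews needed: n₀ = 1.960² × 0.2500 / 0.037² ≈ 701.53 → 702.
At a 73% response rate, contacts needed = 702 / 0.73 ≈ 961.64 → 962.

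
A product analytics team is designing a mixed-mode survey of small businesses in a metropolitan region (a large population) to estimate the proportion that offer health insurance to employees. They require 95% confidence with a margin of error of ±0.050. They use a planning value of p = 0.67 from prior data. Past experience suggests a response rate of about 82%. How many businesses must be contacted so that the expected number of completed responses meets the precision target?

For 95% confidence, z = 1.960.
Completed interviews needed: n₀ = 1.960² × 0.2211 / 0.050² ≈ 339.75 → 340.
At an 82% response rate, contacts needed = 340 / 0.82 ≈ 414.63 → 415.

415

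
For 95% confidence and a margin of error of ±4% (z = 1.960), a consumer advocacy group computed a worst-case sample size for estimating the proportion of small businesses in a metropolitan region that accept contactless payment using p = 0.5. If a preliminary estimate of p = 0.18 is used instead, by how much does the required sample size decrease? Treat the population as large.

Conservative (p = 0.5): n = 1.960² × 0.25 / 0.040² ≈ 600.25 → 601.
Using p = 0.18: p(1−p) = 0.1476, so n = 1.960² × 0.1476 / 0.040² ≈ 354.39 → 355.
Reduction: 601 − 355 = 246.

246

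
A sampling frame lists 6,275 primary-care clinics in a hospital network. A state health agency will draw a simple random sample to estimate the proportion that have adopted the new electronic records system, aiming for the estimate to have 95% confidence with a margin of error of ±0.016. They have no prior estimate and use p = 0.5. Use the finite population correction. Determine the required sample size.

2349

For 95% confidence, z = 1.960.
Unadjusted: n₀ = 1.960² × 0.50 × 0.50 / 0.016² ≈ 3751.56, so n₀ = 3752.
Finite population correction with N = 6,275: n = n₀ / (1 + (n₀−1)/N) = 3752 / (1 + 3751/6275) = 3752 / 1.5978 ≈ 2348.27.
Rounding up, n = 2349.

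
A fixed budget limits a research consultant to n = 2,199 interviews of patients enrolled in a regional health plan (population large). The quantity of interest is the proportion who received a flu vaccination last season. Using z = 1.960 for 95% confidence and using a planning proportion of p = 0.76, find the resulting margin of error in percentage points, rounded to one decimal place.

1.8

SE(p̂) = √[p(1−p)/n] = √[0.1824/2199] = 0.00911.
E = z × SE = 1.960 × 0.00911 = 0.01785, or 1.8 percentage points.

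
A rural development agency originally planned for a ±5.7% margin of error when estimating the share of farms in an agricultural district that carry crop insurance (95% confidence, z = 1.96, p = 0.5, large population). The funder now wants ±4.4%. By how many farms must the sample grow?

201

At ±5.7%: n = 1.96² × 0.2500 / 0.057² ≈ 295.60 → 296.
At ±4.4%: n = 1.96² × 0.2500 / 0.044² ≈ 496.07 → 497.
Additional respondents: 497 − 296 = 201.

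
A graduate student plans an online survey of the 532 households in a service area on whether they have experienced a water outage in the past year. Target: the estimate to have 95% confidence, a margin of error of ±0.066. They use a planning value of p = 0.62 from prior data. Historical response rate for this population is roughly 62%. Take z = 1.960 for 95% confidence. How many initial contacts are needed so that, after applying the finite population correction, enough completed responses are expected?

242

Completed interviews needed (unadjusted): n₀ = 1.960² × 0.2356 / 0.066² ≈ 207.78 → 208.
FPC for N = 532: n = 208 / (1 + 207/532) = 208 / 1.3891 ≈ 149.74 → 150.
At a 62% response rate, contacts needed = 150 / 0.62 ≈ 241.94 → 242.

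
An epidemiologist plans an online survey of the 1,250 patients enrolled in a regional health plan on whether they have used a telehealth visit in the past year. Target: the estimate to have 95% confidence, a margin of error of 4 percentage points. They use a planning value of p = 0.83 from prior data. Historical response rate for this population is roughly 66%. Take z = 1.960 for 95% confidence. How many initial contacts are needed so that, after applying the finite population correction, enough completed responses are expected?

405

Completed interviews needed (unadjusted): n₀ = 1.960² × 0.1411 / 0.040² ≈ 338.78 → 339.
FPC for N = 1,250: n = 339 / (1 + 338/1250) = 339 / 1.2704 ≈ 266.85 → 267.
At a 66% response rate, contacts needed = 267 / 0.66 ≈ 404.55 → 405.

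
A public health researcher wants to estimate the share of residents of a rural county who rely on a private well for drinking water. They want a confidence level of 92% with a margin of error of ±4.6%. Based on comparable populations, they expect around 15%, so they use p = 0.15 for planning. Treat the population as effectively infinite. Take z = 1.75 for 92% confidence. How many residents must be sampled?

185

With p = 0.15, p(1−p) = 0.1275.
n = z²·p(1−p)/E² = 1.75² × 0.1275 / 0.046² = 3.0625 × 0.1275 / 0.002116 ≈ 184.53.
Rounding up gives n = 185.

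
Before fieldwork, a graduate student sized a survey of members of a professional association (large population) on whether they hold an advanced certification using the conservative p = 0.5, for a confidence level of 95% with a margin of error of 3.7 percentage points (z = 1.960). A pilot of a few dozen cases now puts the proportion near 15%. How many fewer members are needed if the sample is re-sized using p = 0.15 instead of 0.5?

Conservative (p = 0.5): n = 1.960² × 0.25 / 0.037² ≈ 701.53 → 702.
Using p = 0.15: p(1−p) = 0.1275, so n = 1.960² × 0.1275 / 0.037² ≈ 357.78 → 358.
Reduction: 702 − 358 = 344.

344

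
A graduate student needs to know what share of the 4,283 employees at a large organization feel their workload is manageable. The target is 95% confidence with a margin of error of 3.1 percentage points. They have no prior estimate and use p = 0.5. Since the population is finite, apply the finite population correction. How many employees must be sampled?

For 95% confidence, z = 1.960.
Unadjusted: n₀ = 1.960² × 0.50 × 0.50 / 0.031² ≈ 999.38, so n₀ = 1000.
Finite population correction with N = 4,283: n = n₀ / (1 + (n₀−1)/N) = 1000 / (1 + 999/4283) = 1000 / 1.2332 ≈ 810.87.
Rounding up, n = 811.

811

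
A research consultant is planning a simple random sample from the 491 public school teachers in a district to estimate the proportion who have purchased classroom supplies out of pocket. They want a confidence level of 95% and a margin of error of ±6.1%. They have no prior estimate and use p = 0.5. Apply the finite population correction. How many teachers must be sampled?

For 95% confidence, z = 1.960.
Unadjusted: n₀ = 1.960² × 0.50 × 0.50 / 0.061² ≈ 258.10, so n₀ = 259.
Finite population correction with N = 491: n = n₀ / (1 + (n₀−1)/N) = 259 / (1 + 258/491) = 259 / 1.5255 ≈ 169.79.
Rounding up, n = 170.

170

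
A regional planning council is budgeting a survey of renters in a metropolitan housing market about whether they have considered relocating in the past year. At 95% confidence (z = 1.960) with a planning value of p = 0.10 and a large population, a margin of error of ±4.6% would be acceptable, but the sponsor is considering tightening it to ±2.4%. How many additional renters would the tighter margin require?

At ±4.6%: n = 1.960² × 0.0900 / 0.046² ≈ 163.40 → 164.
At ±2.4%: n = 1.960² × 0.0900 / 0.024² ≈ 600.25 → 601.
Additional respondents: 601 − 164 = 437.

437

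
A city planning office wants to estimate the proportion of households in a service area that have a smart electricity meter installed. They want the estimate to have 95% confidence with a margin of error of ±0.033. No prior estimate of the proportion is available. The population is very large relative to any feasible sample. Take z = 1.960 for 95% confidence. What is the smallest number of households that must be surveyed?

With no prior estimate, use p = 0.5, giving p(1−p) = 0.25.
n = z²·p(1−p)/E² = 1.960² × 0.2500 / 0.033² = 3.8416 × 0.2500 / 0.001089 ≈ 881.91.
Rounding up gives n = 882.

882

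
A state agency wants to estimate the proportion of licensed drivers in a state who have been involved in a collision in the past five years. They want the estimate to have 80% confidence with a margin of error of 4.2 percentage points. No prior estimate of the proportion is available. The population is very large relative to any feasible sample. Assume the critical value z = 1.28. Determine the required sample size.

233

With no prior estimate, use p = 0.5, giving p(1−p) = 0.25.
n = z²·p(1−p)/E² = 1.28² × 0.2500 / 0.042² = 1.6384 × 0.2500 / 0.001764 ≈ 232.20.
Rounding up gives n = 233.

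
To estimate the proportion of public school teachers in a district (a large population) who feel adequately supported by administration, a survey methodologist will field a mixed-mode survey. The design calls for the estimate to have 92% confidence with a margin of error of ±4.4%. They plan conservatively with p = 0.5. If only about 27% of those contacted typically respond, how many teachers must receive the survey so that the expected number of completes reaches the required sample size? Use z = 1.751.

Completed interviews needed: n₀ = 1.751² × 0.2500 / 0.044² ≈ 395.92 → 396.
At a 27% response rate, contacts needed = 396 / 0.27 ≈ 1466.67 → 1467.

1467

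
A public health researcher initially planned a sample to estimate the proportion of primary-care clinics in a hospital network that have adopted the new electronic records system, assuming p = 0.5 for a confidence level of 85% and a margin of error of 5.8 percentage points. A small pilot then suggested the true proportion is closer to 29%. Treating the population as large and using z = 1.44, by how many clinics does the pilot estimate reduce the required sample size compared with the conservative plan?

Conservative (p = 0.5): n = 1.44² × 0.25 / 0.058² ≈ 154.10 → 155.
Using p = 0.29: p(1−p) = 0.2059, so n = 1.44² × 0.2059 / 0.058² ≈ 126.92 → 127.
Reduction: 155 − 127 = 28.

28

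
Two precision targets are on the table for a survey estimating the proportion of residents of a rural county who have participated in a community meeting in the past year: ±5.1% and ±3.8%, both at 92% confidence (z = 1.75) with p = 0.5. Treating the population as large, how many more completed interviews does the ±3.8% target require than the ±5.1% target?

236

At ±5.1%: n = 1.75² × 0.2500 / 0.051² ≈ 294.36 → 295.
At ±3.8%: n = 1.75² × 0.2500 / 0.038² ≈ 530.21 → 531.
Additional respondents: 531 − 295 = 236.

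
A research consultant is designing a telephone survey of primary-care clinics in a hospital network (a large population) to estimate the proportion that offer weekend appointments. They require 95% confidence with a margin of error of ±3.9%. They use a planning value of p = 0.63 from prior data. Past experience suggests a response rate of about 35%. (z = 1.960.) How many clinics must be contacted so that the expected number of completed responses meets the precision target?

Completed interviews needed: n₀ = 1.960² × 0.2331 / 0.039² ≈ 588.74 → 589.
At a 35% response rate, contacts needed = 589 / 0.35 ≈ 1682.86 → 1683.

1683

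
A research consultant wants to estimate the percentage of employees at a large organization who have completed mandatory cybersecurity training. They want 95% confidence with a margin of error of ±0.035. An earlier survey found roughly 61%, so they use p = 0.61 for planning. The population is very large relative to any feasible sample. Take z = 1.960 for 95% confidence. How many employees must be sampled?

747

With p = 0.61, p(1−p) = 0.2379.
n = z²·p(1−p)/E² = 1.960² × 0.2379 / 0.035² = 3.8416 × 0.2379 / 0.001225 ≈ 746.05.
Rounding up gives n = 747.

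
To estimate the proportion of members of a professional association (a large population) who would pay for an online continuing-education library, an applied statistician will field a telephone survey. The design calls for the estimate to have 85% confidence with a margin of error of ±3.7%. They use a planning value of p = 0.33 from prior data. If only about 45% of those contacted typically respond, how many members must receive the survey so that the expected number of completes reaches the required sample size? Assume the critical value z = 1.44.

745

Completed interviews needed: n₀ = 1.44² × 0.2211 / 0.037² ≈ 334.90 → 335.
At a 45% response rate, contacts needed = 335 / 0.45 ≈ 744.44 → 745.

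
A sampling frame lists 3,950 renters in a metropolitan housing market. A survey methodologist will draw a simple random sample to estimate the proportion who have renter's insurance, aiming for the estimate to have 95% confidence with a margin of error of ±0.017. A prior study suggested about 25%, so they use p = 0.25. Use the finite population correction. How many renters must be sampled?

For 95% confidence, z = 1.96.
Unadjusted: n₀ = 1.96² × 0.25 × 0.75 / 0.017² ≈ 2492.39, so n₀ = 2493.
Finite population correction with N = 3,950: n = n₀ / (1 + (n₀−1)/N) = 2493 / (1 + 2492/3950) = 2493 / 1.6309 ≈ 1528.62.
Rounding up, n = 1529.

1529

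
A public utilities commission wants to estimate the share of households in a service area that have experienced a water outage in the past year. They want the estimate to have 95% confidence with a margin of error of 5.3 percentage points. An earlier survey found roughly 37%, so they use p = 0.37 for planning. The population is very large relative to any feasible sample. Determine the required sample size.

For 95% confidence, z = 1.96.
With p = 0.37, p(1−p) = 0.2331.
n = z²·p(1−p)/E² = 1.96² × 0.2331 / 0.053² = 3.8416 × 0.2331 / 0.002809 ≈ 318.79.
Rounding up gives n = 319.

319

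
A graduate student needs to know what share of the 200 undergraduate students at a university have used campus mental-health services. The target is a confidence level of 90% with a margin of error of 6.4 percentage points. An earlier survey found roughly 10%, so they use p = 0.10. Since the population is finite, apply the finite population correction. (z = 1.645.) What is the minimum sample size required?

Unadjusted: n₀ = 1.645² × 0.10 × 0.90 / 0.064² ≈ 59.46, so n₀ = 60.
Finite population correction with N = 200: n = n₀ / (1 + (n₀−1)/N) = 60 / (1 + 59/200) = 60 / 1.2950 ≈ 46.33.
Rounding up, n = 47.

47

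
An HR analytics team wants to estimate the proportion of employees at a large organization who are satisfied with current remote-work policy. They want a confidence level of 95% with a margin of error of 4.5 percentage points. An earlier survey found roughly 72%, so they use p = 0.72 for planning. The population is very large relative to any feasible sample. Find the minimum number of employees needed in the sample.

383

For 95% confidence, z = 1.96.
With p = 0.72, p(1−p) = 0.2016.
n = z²·p(1−p)/E² = 1.96² × 0.2016 / 0.045² = 3.8416 × 0.2016 / 0.002025 ≈ 382.45.
Rounding up gives n = 383.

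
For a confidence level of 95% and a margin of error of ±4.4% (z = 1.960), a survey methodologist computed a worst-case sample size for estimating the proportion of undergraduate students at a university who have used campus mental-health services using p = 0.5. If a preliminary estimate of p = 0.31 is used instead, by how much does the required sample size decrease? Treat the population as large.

72

Conservative (p = 0.5): n = 1.960² × 0.25 / 0.044² ≈ 496.07 → 497.
Using p = 0.31: p(1−p) = 0.2139, so n = 1.960² × 0.2139 / 0.044² ≈ 424.44 → 425.
Reduction: 497 − 425 = 72.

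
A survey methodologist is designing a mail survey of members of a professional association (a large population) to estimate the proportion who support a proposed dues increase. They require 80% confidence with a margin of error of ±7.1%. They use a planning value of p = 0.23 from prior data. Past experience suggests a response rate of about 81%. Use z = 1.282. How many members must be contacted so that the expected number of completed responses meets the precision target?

Completed interviews needed: n₀ = 1.282² × 0.1771 / 0.071² ≈ 57.74 → 58.
At an 81% response rate, contacts needed = 58 / 0.81 ≈ 71.60 → 72.

72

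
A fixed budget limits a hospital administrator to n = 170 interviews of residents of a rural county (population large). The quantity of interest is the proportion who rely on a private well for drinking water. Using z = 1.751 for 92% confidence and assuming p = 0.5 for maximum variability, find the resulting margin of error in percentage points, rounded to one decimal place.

6.7

SE(p̂) = √[p(1−p)/n] = √[0.2500/170] = 0.03835.
E = z × SE = 1.751 × 0.03835 = 0.06715, or 6.7 percentage points.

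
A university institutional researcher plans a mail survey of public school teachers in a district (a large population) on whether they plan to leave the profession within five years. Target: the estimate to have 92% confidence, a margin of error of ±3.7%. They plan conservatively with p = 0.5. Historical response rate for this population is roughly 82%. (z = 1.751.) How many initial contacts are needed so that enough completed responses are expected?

683

Completed interviews needed: n₀ = 1.751² × 0.2500 / 0.037² ≈ 559.90 → 560.
At an 82% response rate, contacts needed = 560 / 0.82 ≈ 682.93 → 683.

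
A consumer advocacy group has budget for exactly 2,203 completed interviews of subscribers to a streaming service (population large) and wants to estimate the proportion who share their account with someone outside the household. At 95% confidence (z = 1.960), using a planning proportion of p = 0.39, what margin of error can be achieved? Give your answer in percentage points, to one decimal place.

2.0

SE(p̂) = √[p(1−p)/n] = √[0.2379/2203] = 0.01039.
E = z × SE = 1.960 × 0.01039 = 0.02037, or 2.0 percentage points.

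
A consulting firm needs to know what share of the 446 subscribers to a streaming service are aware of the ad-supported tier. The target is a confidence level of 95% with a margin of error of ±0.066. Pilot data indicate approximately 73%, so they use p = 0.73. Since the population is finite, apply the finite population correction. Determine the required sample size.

For 95% confidence, z = 1.960.
Unadjusted: n₀ = 1.960² × 0.73 × 0.27 / 0.066² ≈ 173.82, so n₀ = 174.
Finite population correction with N = 446: n = n₀ / (1 + (n₀−1)/N) = 174 / (1 + 173/446) = 174 / 1.3879 ≈ 125.37.
Rounding up, n = 126.

126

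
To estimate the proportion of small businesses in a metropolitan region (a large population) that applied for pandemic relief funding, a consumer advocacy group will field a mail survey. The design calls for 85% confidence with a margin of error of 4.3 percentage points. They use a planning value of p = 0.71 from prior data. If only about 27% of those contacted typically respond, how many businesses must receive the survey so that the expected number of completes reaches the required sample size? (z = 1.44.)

Completed interviews needed: n₀ = 1.44² × 0.2059 / 0.043² ≈ 230.91 → 231.
At a 27% response rate, contacts needed = 231 / 0.27 ≈ 855.56 → 856.

856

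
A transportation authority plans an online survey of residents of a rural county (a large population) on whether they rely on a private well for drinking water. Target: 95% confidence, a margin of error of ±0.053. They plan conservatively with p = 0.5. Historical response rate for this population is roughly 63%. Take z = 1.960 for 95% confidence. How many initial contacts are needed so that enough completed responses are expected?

543

Completed interviews needed: n₀ = 1.960² × 0.2500 / 0.053² ≈ 341.90 → 342.
At a 63% response rate, contacts needed = 342 / 0.63 ≈ 542.86 → 543.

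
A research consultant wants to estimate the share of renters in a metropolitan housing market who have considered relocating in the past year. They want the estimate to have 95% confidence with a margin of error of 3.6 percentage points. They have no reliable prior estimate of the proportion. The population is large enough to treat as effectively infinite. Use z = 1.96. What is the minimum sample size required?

With no prior estimate, use p = 0.5, giving p(1−p) = 0.25.
n = z²·p(1−p)/E² = 1.96² × 0.2500 / 0.036² = 3.8416 × 0.2500 / 0.001296 ≈ 741.05.
Rounding up gives n = 742.

742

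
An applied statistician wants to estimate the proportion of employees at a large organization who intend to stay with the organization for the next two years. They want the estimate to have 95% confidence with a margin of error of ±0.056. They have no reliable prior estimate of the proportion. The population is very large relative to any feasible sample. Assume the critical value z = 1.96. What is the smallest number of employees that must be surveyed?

307

With no prior estimate, use p = 0.5, giving p(1−p) = 0.25.
n = z²·p(1−p)/E² = 1.96² × 0.2500 / 0.056² = 3.8416 × 0.2500 / 0.003136 ≈ 306.25.
Rounding up gives n = 307.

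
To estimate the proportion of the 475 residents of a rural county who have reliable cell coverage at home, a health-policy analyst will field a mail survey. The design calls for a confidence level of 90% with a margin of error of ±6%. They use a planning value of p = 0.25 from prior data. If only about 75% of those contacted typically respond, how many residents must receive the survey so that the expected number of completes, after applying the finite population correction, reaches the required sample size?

146

For 90% confidence, z = 1.645.
Completed interviews needed (unadjusted): n₀ = 1.645² × 0.1875 / 0.060² ≈ 140.94 → 141.
FPC for N = 475: n = 141 / (1 + 140/475) = 141 / 1.2947 ≈ 108.90 → 109.
At a 75% response rate, contacts needed = 109 / 0.75 ≈ 145.33 → 146.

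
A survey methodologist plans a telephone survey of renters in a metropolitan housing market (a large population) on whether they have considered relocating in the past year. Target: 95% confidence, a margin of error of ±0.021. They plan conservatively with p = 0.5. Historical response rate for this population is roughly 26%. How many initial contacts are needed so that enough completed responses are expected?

8377

For 95% confidence, z = 1.960.
Completed interviews needed: n₀ = 1.960² × 0.2500 / 0.021² ≈ 2177.78 → 2178.
At a 26% response rate, contacts needed = 2178 / 0.26 ≈ 8376.92 → 8377.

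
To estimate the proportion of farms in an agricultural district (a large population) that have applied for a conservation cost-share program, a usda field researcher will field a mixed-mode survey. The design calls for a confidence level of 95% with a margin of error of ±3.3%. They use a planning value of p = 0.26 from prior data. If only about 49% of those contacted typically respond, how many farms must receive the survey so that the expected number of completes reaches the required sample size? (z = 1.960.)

Completed interviews needed: n₀ = 1.960² × 0.1924 / 0.033² ≈ 678.72 → 679.
At a 49% response rate, contacts needed = 679 / 0.49 ≈ 1385.71 → 1386.

1386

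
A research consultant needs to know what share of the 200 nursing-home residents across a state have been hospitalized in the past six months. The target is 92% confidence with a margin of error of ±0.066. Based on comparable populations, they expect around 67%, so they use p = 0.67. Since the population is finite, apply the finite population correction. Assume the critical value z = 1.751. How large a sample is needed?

Unadjusted: n₀ = 1.751² × 0.67 × 0.33 / 0.066² ≈ 155.62, so n₀ = 156.
Finite population correction with N = 200: n = n₀ / (1 + (n₀−1)/N) = 156 / (1 + 155/200) = 156 / 1.7750 ≈ 87.89.
Rounding up, n = 88.

88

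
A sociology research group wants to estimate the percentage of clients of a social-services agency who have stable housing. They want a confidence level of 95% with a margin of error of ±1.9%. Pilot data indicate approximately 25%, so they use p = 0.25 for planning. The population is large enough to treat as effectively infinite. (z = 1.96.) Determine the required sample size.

1996

With p = 0.25, p(1−p) = 0.1875.
n = z²·p(1−p)/E² = 1.96² × 0.1875 / 0.019² = 3.8416 × 0.1875 / 0.000361 ≈ 1995.29.
Rounding up gives n = 1996.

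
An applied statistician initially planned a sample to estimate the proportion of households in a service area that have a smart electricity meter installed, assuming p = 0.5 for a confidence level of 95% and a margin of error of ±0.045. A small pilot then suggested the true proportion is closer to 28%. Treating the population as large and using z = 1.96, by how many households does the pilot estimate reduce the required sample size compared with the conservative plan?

92

Conservative (p = 0.5): n = 1.96² × 0.25 / 0.045² ≈ 474.27 → 475.
Using p = 0.28: p(1−p) = 0.2016, so n = 1.96² × 0.2016 / 0.045² ≈ 382.45 → 383.
Reduction: 475 − 383 = 92.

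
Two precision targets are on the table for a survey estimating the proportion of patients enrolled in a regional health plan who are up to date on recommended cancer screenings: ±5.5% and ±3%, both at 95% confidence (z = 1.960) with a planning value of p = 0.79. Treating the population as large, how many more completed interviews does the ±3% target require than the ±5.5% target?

At ±5.5%: n = 1.960² × 0.1659 / 0.055² ≈ 210.68 → 211.
At ±3%: n = 1.960² × 0.1659 / 0.030² ≈ 708.13 → 709.
Additional respondents: 709 − 211 = 498.

498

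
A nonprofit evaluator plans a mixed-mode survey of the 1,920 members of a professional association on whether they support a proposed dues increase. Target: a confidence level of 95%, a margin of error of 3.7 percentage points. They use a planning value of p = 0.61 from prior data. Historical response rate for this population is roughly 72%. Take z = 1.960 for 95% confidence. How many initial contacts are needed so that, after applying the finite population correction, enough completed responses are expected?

Completed interviews needed (unadjusted): n₀ = 1.960² × 0.2379 / 0.037² ≈ 667.58 → 668.
FPC for N = 1,920: n = 668 / (1 + 667/1920) = 668 / 1.3474 ≈ 495.77 → 496.
At a 72% response rate, contacts needed = 496 / 0.72 ≈ 688.89 → 689.

689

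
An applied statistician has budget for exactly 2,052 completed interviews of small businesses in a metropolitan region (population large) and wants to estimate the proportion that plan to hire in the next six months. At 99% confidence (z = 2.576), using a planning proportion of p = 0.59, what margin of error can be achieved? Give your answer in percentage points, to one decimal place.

SE(p̂) = √[p(1−p)/n] = √[0.2419/2052] = 0.01086.
E = z × SE = 2.576 × 0.01086 = 0.02797, or 2.8 percentage points.

2.8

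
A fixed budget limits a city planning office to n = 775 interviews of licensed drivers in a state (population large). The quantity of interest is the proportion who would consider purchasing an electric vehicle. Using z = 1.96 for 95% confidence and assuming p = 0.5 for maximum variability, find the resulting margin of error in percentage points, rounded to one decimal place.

3.5

SE(p̂) = √[p(1−p)/n] = √[0.2500/775] = 0.01796.
E = z × SE = 1.96 × 0.01796 = 0.03520, or 3.5 percentage points.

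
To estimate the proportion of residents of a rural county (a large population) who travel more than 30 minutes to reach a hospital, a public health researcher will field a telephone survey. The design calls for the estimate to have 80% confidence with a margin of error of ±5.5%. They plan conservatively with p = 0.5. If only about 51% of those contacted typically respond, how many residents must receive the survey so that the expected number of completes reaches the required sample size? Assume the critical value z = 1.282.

Completed interviews needed: n₀ = 1.282² × 0.2500 / 0.055² ≈ 135.83 → 136.
At a 51% response rate, contacts needed = 136 / 0.51 ≈ 266.67 → 267.

267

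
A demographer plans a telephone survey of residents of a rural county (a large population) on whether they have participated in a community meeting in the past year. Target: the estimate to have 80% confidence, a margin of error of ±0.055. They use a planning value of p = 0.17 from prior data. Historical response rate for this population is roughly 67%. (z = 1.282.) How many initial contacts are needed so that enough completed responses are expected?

Completed interviews needed: n₀ = 1.282² × 0.1411 / 0.055² ≈ 76.66 → 77.
At a 67% response rate, contacts needed = 77 / 0.67 ≈ 114.93 → 115.

115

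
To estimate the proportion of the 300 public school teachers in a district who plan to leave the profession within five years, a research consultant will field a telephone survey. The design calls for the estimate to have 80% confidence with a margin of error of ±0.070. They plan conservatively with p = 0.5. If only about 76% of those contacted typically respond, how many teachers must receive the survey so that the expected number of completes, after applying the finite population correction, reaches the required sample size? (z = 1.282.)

Completed interviews needed (unadjusted): n₀ = 1.282² × 0.2500 / 0.070² ≈ 83.85 → 84.
FPC for N = 300: n = 84 / (1 + 83/300) = 84 / 1.2767 ≈ 65.80 → 66.
At a 76% response rate, contacts needed = 66 / 0.76 ≈ 86.84 → 87.

87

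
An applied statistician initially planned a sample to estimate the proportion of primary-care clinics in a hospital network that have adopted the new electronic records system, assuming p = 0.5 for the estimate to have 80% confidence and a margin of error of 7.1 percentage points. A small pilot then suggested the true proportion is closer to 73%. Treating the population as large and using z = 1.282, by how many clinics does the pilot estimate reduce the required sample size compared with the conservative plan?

Conservative (p = 0.5): n = 1.282² × 0.25 / 0.071² ≈ 81.51 → 82.
Using p = 0.73: p(1−p) = 0.1971, so n = 1.282² × 0.1971 / 0.071² ≈ 64.26 → 65.
Reduction: 82 − 65 = 17.

17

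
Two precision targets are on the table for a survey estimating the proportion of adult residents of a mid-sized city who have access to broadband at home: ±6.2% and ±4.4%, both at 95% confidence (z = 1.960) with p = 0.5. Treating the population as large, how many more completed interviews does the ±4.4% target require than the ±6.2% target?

At ±6.2%: n = 1.960² × 0.2500 / 0.062² ≈ 249.84 → 250.
At ±4.4%: n = 1.960² × 0.2500 / 0.044² ≈ 496.07 → 497.
Additional respondents: 497 − 250 = 247.

247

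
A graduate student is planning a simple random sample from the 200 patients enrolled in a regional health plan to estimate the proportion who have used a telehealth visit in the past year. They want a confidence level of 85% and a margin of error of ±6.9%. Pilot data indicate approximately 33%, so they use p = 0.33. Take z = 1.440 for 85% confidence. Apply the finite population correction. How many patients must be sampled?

Unadjusted: n₀ = 1.440² × 0.33 × 0.67 / 0.069² ≈ 96.30, so n₀ = 97.
Finite population correction with N = 200: n = n₀ / (1 + (n₀−1)/N) = 97 / (1 + 96/200) = 97 / 1.4800 ≈ 65.54.
Rounding up, n = 66.

66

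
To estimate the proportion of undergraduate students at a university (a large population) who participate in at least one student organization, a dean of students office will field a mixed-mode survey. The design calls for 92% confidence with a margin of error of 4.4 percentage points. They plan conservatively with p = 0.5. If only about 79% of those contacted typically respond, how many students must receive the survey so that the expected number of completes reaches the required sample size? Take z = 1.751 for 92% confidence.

502

Completed interviews needed: n₀ = 1.751² × 0.2500 / 0.044² ≈ 395.92 → 396.
At a 79% response rate, contacts needed = 396 / 0.79 ≈ 501.27 → 502.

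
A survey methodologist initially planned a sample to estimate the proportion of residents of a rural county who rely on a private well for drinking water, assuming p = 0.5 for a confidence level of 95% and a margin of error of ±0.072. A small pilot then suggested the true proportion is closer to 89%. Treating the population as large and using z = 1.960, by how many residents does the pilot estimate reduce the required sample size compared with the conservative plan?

Conservative (p = 0.5): n = 1.960² × 0.25 / 0.072² ≈ 185.26 → 186.
Using p = 0.89: p(1−p) = 0.0979, so n = 1.960² × 0.0979 / 0.072² ≈ 72.55 → 73.
Reduction: 186 − 73 = 113.

113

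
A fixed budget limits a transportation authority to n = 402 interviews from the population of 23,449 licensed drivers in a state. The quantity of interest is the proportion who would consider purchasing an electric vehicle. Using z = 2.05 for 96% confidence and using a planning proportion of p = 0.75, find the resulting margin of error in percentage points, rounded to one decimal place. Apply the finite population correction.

4.4

Finite-population factor: (N−n)/(N−1) = (23449−402)/(23449−1) = 0.9829.
SE(p̂) = √[p(1−p)/n · (N−n)/(N−1)] = √[0.1875/402 × 0.9829] = 0.02141.
E = z × SE = 2.05 × 0.02141 = 0.04389 ≈ 4.4 percentage points.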